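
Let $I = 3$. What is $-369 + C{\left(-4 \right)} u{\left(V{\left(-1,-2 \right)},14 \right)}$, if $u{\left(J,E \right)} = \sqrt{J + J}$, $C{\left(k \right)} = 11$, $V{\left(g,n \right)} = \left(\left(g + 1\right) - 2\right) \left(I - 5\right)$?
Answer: $-369 + 22 \sqrt{2} \approx -337.89$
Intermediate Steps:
$V{\left(g,n \right)} = 2 - 2 g$ ($V{\left(g,n \right)} = \left(\left(g + 1\right) - 2\right) \left(3 - 5\right) = \left(\left(1 + g\right) - 2\right) \left(-2\right) = \left(-1 + g\right) \left(-2\right) = 2 - 2 g$)
$u{\left(J,E \right)} = \sqrt{2} \sqrt{J}$ ($u{\left(J,E \right)} = \sqrt{2 J} = \sqrt{2} \sqrt{J}$)
$-369 + C{\left(-4 \right)} u{\left(V{\left(-1,-2 \right)},14 \right)} = -369 + 11 \sqrt{2} \sqrt{2 - -2} = -369 + 11 \sqrt{2} \sqrt{2 + 2} = -369 + 11 \sqrt{2} \sqrt{4} = -369 + 11 \sqrt{2} \cdot 2 = -369 + 11 \cdot 2 \sqrt{2} = -369 + 22 \sqrt{2}$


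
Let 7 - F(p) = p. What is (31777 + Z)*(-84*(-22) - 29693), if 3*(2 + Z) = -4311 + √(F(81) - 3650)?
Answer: -844761610 - 389830*I*√19/3 ≈ -8.4476e+8 - 5.6641e+5*I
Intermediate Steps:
F(p) = 7 - p
Z = -1439 + 14*I*√19/3 (Z = -2 + (-4311 + √((7 - 1*81) - 3650))/3 = -2 + (-4311 + √((7 - 81) - 3650))/3 = -2 + (-4311 + √(-74 - 3650))/3 = -2 + (-4311 + √(-3724))/3 = -2 + (-4311 + 14*I*√19)/3 = -2 + (-1437 + 14*I*√19/3) = -1439 + 14*I*√19/3 ≈ -1439.0 + 20.342*I)
(31777 + Z)*(-84*(-22) - 29693) = (31777 + (-1439 + 14*I*√19/3))*(-84*(-22) - 29693) = (30338 + 14*I*√19/3)*(1848 - 29693) = (30338 + 14*I*√19/3)*(-27845) = -844761610 - 389830*I*√19/3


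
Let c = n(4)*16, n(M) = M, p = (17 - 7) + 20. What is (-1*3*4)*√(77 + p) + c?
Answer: 64 - 12*√107 ≈ -60.129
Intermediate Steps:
p = 30 (p = 10 + 20 = 30)
c = 64 (c = 4*16 = 64)
(-1*3*4)*√(77 + p) + c = (-1*3*4)*√(77 + 30) + 64 = (-3*4)*√107 + 64 = -12*√107 + 64 = 64 - 12*√107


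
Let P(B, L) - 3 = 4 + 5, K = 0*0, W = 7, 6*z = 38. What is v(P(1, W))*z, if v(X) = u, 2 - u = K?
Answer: 38/3 ≈ 12.667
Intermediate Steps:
z = 19/3 (z = (⅙)*38 = 19/3 ≈ 6.3333)
K = 0
u = 2 (u = 2 - 1*0 = 2 + 0 = 2)
P(B, L) = 12 (P(B, L) = 3 + (4 + 5) = 3 + 9 = 12)
v(X) = 2
v(P(1, W))*z = 2*(19/3) = 38/3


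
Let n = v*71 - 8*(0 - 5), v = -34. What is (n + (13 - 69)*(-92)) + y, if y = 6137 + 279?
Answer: 9194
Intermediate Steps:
y = 6416
n = -2374 (n = -34*71 - 8*(0 - 5) = -2414 - 8*(-5) = -2414 - 4*(-10) = -2414 + 40 = -2374)
(n + (13 - 69)*(-92)) + y = (-2374 + (13 - 69)*(-92)) + 6416 = (-2374 - 56*(-92)) + 6416 = (-2374 + 5152) + 6416 = 2778 + 6416 = 9194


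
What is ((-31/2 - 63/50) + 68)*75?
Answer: 3843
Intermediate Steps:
((-31/2 - 63/50) + 68)*75 = (-419/25 + 68)*75 = (1281/25)*75 = 3843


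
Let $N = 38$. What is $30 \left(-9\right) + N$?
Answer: $-232$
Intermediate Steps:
$30 \left(-9\right) + N = 30 \left(-9\right) + 38 = -270 + 38 = -232$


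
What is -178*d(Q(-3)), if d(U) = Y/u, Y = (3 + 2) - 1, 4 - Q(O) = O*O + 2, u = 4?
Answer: -178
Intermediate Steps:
Q(O) = 2 - O² (Q(O) = 4 - (O*O + 2) = 4 - (O² + 2) = 4 - (2 + O²) = 4 + (-2 - O²) = 2 - O²)
Y = 4 (Y = 5 - 1 = 4)
d(U) = 1 (d(U) = 4/4 = 4*(¼) = 1)
-178*d(Q(-3)) = -178*1 = -178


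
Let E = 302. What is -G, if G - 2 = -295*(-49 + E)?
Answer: 74633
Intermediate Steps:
G = -74633 (G = 2 - 295*(-49 + 302) = 2 - 295*253 = 2 - 74635 = -74633)
-G = -1*(-74633) = 74633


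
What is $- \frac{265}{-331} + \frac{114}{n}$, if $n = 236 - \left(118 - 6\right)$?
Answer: $\frac{35297}{20522} \approx 1.72$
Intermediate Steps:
$n = 124$ ($n = 236 - 112 = 124$)
$- \frac{265}{-331} + \frac{114}{n} = - \frac{265}{-331} + \frac{114}{124} = \left(-265\right) \left(- \frac{1}{331}\right) + 114 \cdot \frac{1}{124} = \frac{265}{331} + \frac{57}{62} = \frac{35297}{20522}$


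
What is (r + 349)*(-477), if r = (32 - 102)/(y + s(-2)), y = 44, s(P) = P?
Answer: -165678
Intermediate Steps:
r = -5/3 (r = (32 - 102)/(44 - 2) = -70/42 = -70*1/42 = -5/3 ≈ -1.6667)
(r + 349)*(-477) = (-5/3 + 349)*(-477) = (1042/3)*(-477) = -165678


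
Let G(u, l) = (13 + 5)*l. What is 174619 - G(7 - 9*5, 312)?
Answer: 169003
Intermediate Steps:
G(u, l) = 18*l
174619 - G(7 - 9*5, 312) = 174619 - 18*312 = 174619 - 1*5616 = 174619 - 5616 = 169003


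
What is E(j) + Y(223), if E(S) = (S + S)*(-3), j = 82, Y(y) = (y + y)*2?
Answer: 400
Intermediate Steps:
Y(y) = 4*y (Y(y) = (2*y)*2 = 4*y)
E(S) = -6*S (E(S) = (2*S)*(-3) = -6*S)
E(j) + Y(223) = -6*82 + 4*223 = -492 + 892 = 400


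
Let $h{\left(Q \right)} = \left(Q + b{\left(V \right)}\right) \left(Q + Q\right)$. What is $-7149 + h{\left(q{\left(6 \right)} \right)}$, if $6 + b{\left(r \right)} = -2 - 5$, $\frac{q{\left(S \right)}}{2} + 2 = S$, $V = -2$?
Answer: $-7229$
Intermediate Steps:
$q{\left(S \right)} = -4 + 2 S$
$b{\left(r \right)} = -13$ ($b{\left(r \right)} = -6 - 7 = -13$)
$h{\left(Q \right)} = 2 Q \left(-13 + Q\right)$ ($h{\left(Q \right)} = \left(Q - 13\right) \left(Q + Q\right) = \left(-13 + Q\right) 2 Q = 2 Q \left(-13 + Q\right)$)
$-7149 + h{\left(q{\left(6 \right)} \right)} = -7149 + 2 \left(-4 + 2 \cdot 6\right) \left(-13 + \left(-4 + 2 \cdot 6\right)\right) = -7149 + 2 \left(-4 + 12\right) \left(-13 + \left(-4 + 12\right)\right) = -7149 + 2 \cdot 8 \left(-13 + 8\right) = -7149 + 2 \cdot 8 \left(-5\right) = -7149 - 80 = -7229$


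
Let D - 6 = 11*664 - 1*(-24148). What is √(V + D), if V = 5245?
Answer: 17*√127 ≈ 191.58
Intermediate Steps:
D = 31458 (D = 6 + (11*664 - 1*(-24148)) = 6 + (7304 + 24148) = 6 + 31452 = 31458)
√(V + D) = √(5245 + 31458) = √36703 = 17*√127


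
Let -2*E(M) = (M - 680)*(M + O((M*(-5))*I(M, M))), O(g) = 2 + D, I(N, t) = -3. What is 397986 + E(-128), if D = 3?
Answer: 348294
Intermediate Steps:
O(g) = 5 (O(g) = 2 + 3 = 5)
E(M) = -(-680 + M)*(5 + M)/2 (E(M) = -(M - 680)*(M + 5)/2 = -(-680 + M)*(5 + M)/2)
397986 + E(-128) = 397986 + (1700 - ½*(-128)² + (675/2)*(-128)) = 397986 + (1700 - ½*16384 - 43200) = 397986 + (1700 - 8192 - 43200) = 397986 - 49692 = 348294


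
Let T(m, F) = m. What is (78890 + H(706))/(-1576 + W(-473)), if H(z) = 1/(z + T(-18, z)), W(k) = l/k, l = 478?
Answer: -199013177/3978272 ≈ -50.025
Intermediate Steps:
W(k) = 478/k
H(z) = 1/(-18 + z) (H(z) = 1/(z - 18) = 1/(-18 + z))
(78890 + H(706))/(-1576 + W(-473)) = (78890 + 1/(-18 + 706))/(-1576 + 478/(-473)) = (78890 + 1/688)/(-1576 + 478*(-1/473)) = (78890 + 1/688)/(-1576 - 478/473) = 54276321/(688*(-745926/473)) = (54276321/688)*(-473/745926) = -199013177/3978272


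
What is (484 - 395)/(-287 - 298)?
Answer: -89/585 ≈ -0.15214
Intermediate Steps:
(484 - 395)/(-287 - 298) = 89/(-585) = 89*(-1/585) = -89/585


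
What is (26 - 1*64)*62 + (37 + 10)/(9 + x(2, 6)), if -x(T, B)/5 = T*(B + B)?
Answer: -261563/111 ≈ -2356.4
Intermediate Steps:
x(T, B) = -10*B*T (x(T, B) = -5*T*(B + B) = -5*T*2*B = -10*B*T)
(26 - 1*64)*62 + (37 + 10)/(9 + x(2, 6)) = (26 - 1*64)*62 + (37 + 10)/(9 - 10*6*2) = (26 - 64)*62 + 47/(9 - 120) = -38*62 + 47/(-111) = -2356 + 47*(-1/111) = -2356 - 47/111 = -261563/111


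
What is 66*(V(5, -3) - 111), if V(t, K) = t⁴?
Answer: 33924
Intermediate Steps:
66*(V(5, -3) - 111) = 66*(5⁴ - 111) = 66*(625 - 111) = 66*514 = 33924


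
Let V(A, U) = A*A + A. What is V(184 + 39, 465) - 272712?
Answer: -222760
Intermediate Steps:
V(A, U) = A + A² (V(A, U) = A² + A = A + A²)
V(184 + 39, 465) - 272712 = (184 + 39)*(1 + (184 + 39)) - 272712 = 223*(1 + 223) - 272712 = 223*224 - 272712 = 49952 - 272712 = -222760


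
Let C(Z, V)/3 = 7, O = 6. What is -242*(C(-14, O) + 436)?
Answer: -110594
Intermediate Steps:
C(Z, V) = 21 (C(Z, V) = 3*7 = 21)
-242*(C(-14, O) + 436) = -242*(21 + 436) = -242*457 = -110594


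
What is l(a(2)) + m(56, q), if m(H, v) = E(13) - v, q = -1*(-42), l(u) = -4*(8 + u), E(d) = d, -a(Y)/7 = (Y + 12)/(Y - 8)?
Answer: -379/3 ≈ -126.33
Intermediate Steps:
a(Y) = -7*(12 + Y)/(-8 + Y) (a(Y) = -7*(Y + 12)/(Y - 8) = -7*(12 + Y)/(-8 + Y))
l(u) = -32 - 4*u
q = 42
m(H, v) = 13 - v
l(a(2)) + m(56, q) = (-32 - 28*(-12 - 1*2)/(-8 + 2)) + (13 - 1*42) = (-32 - 28*(-12 - 2)/(-6)) + (13 - 42) = (-32 - 28*(-1)*(-14)/6) - 29 = (-32 - 4*49/3) - 29 = (-32 - 196/3) - 29 = -292/3 - 29 = -379/3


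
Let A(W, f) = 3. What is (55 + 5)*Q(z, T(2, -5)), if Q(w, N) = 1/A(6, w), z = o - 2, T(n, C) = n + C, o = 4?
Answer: 20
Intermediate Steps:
T(n, C) = C + n
z = 2 (z = 4 - 2 = 2)
Q(w, N) = ⅓ (Q(w, N) = 1/3 = ⅓)
(55 + 5)*Q(z, T(2, -5)) = (55 + 5)*(⅓) = 60*(⅓) = 20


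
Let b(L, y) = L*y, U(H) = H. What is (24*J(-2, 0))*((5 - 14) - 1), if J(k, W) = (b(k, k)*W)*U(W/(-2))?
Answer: 0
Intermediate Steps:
J(k, W) = -W²*k²/2 (J(k, W) = ((k*k)*W)*(W/(-2)) = (k²*W)*(W*(-½)) = (W*k²)*(-W/2) = -W²*k²/2)
(24*J(-2, 0))*((5 - 14) - 1) = (24*(-½*0²*(-2)²))*((5 - 14) - 1) = (24*(-½*0*4))*(-9 - 1) = (24*0)*(-10) = 0*(-10) = 0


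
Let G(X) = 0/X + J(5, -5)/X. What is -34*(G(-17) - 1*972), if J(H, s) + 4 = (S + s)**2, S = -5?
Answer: 33240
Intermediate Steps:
J(H, s) = -4 + (-5 + s)**2
G(X) = 96/X (G(X) = 0/X + (-4 + (-5 - 5)**2)/X = 0 + (-4 + (-10)**2)/X = 0 + (-4 + 100)/X = 0 + 96/X = 96/X)
-34*(G(-17) - 1*972) = -34*(96/(-17) - 1*972) = -34*(96*(-1/17) - 972) = -34*(-96/17 - 972) = -34*(-16620/17) = 33240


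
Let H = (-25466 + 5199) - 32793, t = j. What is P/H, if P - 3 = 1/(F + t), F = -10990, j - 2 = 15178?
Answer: -12571/222321400 ≈ -5.6544e-5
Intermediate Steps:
j = 15180 (j = 2 + 15178 = 15180)
t = 15180
H = -53060 (H = -20267 - 32793 = -53060)
P = 12571/4190 (P = 3 + 1/(-10990 + 15180) = 3 + 1/4190 = 12571/4190 ≈ 3.0002)
P/H = (12571/4190)/(-53060) = (12571/4190)*(-1/53060) = -12571/222321400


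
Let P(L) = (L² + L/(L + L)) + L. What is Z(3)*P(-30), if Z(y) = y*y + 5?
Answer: 12187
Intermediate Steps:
Z(y) = 5 + y² (Z(y) = y² + 5 = 5 + y²)
P(L) = ½ + L + L² (P(L) = (L² + L/((2*L))) + L = (L² + (1/(2*L))*L) + L = (L² + ½) + L = (½ + L²) + L = ½ + L + L²)
Z(3)*P(-30) = (5 + 3²)*(½ - 30 + (-30)²) = (5 + 9)*(½ - 30 + 900) = 14*(1741/2) = 12187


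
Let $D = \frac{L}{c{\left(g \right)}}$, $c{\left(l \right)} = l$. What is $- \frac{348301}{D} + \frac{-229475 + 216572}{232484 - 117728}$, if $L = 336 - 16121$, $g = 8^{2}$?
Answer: $\frac{852617539243}{603807820} \approx 1412.1$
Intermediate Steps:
$g = 64$
$L = -15785$ ($L = 336 - 16121 = -15785$)
$D = - \frac{15785}{64} \approx -246.64$
$- \frac{348301}{D} + \frac{-229475 + 216572}{232484 - 117728} = - \frac{348301}{- \frac{15785}{64}} + \frac{-229475 + 216572}{232484 - 117728} = \left(-348301\right) \left(- \frac{64}{15785}\right) - \frac{12903}{114756} = \frac{22291264}{15785} - \frac{4301}{38252} = \frac{852617539243}{603807820}$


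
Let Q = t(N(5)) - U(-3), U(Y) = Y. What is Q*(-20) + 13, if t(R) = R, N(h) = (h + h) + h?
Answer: -347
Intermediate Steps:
N(h) = 3*h (N(h) = 2*h + h = 3*h)
Q = 18 (Q = 3*5 - 1*(-3) = 15 + 3 = 18)
Q*(-20) + 13 = 18*(-20) + 13 = -360 + 13 = -347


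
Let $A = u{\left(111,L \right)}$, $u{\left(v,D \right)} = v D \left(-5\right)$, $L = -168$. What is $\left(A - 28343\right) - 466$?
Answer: $64431$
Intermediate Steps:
$u{\left(v,D \right)} = - 5 D v$ ($u{\left(v,D \right)} = D v \left(-5\right) = - 5 D v$)
$A = 93240$ ($A = \left(-5\right) \left(-168\right) 111 = 93240$)
$\left(A - 28343\right) - 466 = \left(93240 - 28343\right) - 466 = 64897 - 466 = 64431$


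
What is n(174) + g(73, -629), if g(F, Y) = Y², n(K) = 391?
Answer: 396032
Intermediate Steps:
n(174) + g(73, -629) = 391 + (-629)² = 391 + 395641 = 396032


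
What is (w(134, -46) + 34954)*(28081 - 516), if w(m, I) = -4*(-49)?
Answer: 968909750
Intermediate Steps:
w(m, I) = 196
(w(134, -46) + 34954)*(28081 - 516) = (196 + 34954)*(28081 - 516) = 35150*27565 = 968909750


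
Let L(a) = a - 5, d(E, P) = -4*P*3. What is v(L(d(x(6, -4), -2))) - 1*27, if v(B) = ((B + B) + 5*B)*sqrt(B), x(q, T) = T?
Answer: -27 + 133*sqrt(19) ≈ 552.73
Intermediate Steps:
d(E, P) = -12*P
L(a) = -5 + a
v(B) = 7*B**(3/2) (v(B) = (2*B + 5*B)*sqrt(B) = (7*B)*sqrt(B) = 7*B**(3/2))
v(L(d(x(6, -4), -2))) - 1*27 = 7*(-5 - 12*(-2))**(3/2) - 1*27 = 7*(-5 + 24)**(3/2) - 27 = 7*19**(3/2) - 27 = 7*(19*sqrt(19)) - 27 = 133*sqrt(19) - 27 = -27 + 133*sqrt(19)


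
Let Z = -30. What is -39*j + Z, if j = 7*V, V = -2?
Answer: 516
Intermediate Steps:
j = -14 (j = 7*(-2) = -14)
-39*j + Z = -39*(-14) - 30 = 546 - 30 = 516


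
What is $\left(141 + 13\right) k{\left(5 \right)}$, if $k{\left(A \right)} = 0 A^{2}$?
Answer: $0$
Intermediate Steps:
$k{\left(A \right)} = 0$
$\left(141 + 13\right) k{\left(5 \right)} = \left(141 + 13\right) 0 = 154 \cdot 0 = 0$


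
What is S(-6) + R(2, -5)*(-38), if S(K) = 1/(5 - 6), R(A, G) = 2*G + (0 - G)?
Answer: 189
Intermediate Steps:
R(A, G) = G (R(A, G) = 2*G - G = G)
S(K) = -1 (S(K) = 1/(-1) = -1)
S(-6) + R(2, -5)*(-38) = -1 - 5*(-38) = -1 + 190 = 189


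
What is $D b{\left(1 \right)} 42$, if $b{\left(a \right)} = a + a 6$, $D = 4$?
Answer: $1176$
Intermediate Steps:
$b{\left(a \right)} = 7 a$ ($b{\left(a \right)} = a + 6 a = 7 a$)
$D b{\left(1 \right)} 42 = 4 \cdot 7 \cdot 1 \cdot 42 = 4 \cdot 7 \cdot 42 = 28 \cdot 42 = 1176$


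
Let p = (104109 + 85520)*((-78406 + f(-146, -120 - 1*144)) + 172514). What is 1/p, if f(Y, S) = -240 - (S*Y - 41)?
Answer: 1/10498809585 ≈ 9.5249e-11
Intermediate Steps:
f(Y, S) = -199 - S*Y (f(Y, S) = -240 - (-41 + S*Y) = -240 + (41 - S*Y) = -199 - S*Y)
p = 10498809585 (p = (104109 + 85520)*((-78406 + (-199 - 1*(-120 - 1*144)*(-146))) + 172514) = 189629*((-78406 + (-199 - 1*(-120 - 144)*(-146))) + 172514) = 189629*((-78406 + (-199 - 1*(-264)*(-146))) + 172514) = 189629*((-78406 + (-199 - 38544)) + 172514) = 189629*((-78406 - 38743) + 172514) = 189629*(-117149 + 172514) = 189629*55365 = 10498809585)
1/p = 1/10498809585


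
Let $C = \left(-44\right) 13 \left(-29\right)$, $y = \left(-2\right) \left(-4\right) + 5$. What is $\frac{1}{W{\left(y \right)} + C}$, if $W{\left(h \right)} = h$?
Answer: $\frac{1}{16601} \approx 6.0237 \cdot 10^{-5}$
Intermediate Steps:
$y = 13$ ($y = 8 + 5 = 13$)
$C = 16588$ ($C = \left(-572\right) \left(-29\right) = 16588$)
$\frac{1}{W{\left(y \right)} + C} = \frac{1}{13 + 16588} = \frac{1}{16601}$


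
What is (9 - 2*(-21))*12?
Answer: 612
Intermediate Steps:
(9 - 2*(-21))*12 = (9 + 42)*12 = 51*12 = 612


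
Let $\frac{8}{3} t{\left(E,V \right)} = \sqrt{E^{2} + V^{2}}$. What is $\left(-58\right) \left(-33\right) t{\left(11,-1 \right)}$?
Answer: $\frac{2871 \sqrt{122}}{4} \approx 7927.8$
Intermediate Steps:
$t{\left(E,V \right)} = \frac{3 \sqrt{E^{2} + V^{2}}}{8}$
$\left(-58\right) \left(-33\right) t{\left(11,-1 \right)} = \left(-58\right) \left(-33\right) \frac{3 \sqrt{11^{2} + \left(-1\right)^{2}}}{8} = 1914 \frac{3 \sqrt{121 + 1}}{8} = 1914 \frac{3 \sqrt{122}}{8} = \frac{2871 \sqrt{122}}{4}$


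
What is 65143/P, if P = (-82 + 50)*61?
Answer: -65143/1952 ≈ -33.372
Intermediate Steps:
P = -1952 (P = -32*61 = -1952)
65143/P = 65143/(-1952) = 65143*(-1/1952) = -65143/1952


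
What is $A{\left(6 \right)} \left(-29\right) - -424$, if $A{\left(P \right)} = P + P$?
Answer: $76$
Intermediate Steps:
$A{\left(P \right)} = 2 P$
$A{\left(6 \right)} \left(-29\right) - -424 = 2 \cdot 6 \left(-29\right) - -424 = 12 \left(-29\right) + 424 = -348 + 424 = 76$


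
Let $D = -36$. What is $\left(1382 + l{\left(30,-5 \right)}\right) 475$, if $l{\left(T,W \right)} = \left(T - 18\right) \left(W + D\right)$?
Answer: $422750$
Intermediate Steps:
$l{\left(T,W \right)} = \left(-36 + W\right) \left(-18 + T\right)$ ($l{\left(T,W \right)} = \left(T - 18\right) \left(W - 36\right) = \left(-18 + T\right) \left(-36 + W\right) = \left(-36 + W\right) \left(-18 + T\right)$)
$\left(1382 + l{\left(30,-5 \right)}\right) 475 = \left(1382 + \left(648 - 1080 - -90 + 30 \left(-5\right)\right)\right) 475 = \left(1382 + \left(648 - 1080 + 90 - 150\right)\right) 475 = \left(1382 - 492\right) 475 = 890 \cdot 475 = 422750$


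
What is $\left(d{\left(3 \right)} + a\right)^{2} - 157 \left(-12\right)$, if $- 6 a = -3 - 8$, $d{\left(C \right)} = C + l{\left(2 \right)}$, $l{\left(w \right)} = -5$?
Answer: $\frac{67825}{36} \approx 1884.0$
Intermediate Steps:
$d{\left(C \right)} = -5 + C$ ($d{\left(C \right)} = C - 5 = -5 + C$)
$a = \frac{11}{6}$ ($a = - \frac{-3 - 8}{6} = \left(- \frac{1}{6}\right) \left(-11\right) = \frac{11}{6} \approx 1.8333$)
$\left(d{\left(3 \right)} + a\right)^{2} - 157 \left(-12\right) = \left(\left(-5 + 3\right) + \frac{11}{6}\right)^{2} - 157 \left(-12\right) = \left(-2 + \frac{11}{6}\right)^{2} - -1884 = \left(- \frac{1}{6}\right)^{2} + 1884 = \frac{1}{36} + 1884 = \frac{67825}{36}$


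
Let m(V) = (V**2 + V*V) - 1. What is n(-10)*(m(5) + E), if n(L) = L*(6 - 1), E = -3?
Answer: -2300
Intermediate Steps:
m(V) = -1 + 2*V**2 (m(V) = (V**2 + V**2) - 1 = 2*V**2 - 1 = -1 + 2*V**2)
n(L) = 5*L (n(L) = L*5 = 5*L)
n(-10)*(m(5) + E) = (5*(-10))*((-1 + 2*5**2) - 3) = -50*((-1 + 2*25) - 3) = -50*((-1 + 50) - 3) = -50*(49 - 3) = -50*46 = -2300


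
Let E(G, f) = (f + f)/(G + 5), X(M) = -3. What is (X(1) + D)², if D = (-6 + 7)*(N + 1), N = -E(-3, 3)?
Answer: 25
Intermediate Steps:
E(G, f) = 2*f/(5 + G) (E(G, f) = (2*f)/(5 + G) = 2*f/(5 + G))
N = -3 (N = -2*3/(5 - 3) = -2*3/2 = -1*3 = -3)
D = -2 (D = (-6 + 7)*(-3 + 1) = 1*(-2) = -2)
(X(1) + D)² = (-3 - 2)² = (-5)² = 25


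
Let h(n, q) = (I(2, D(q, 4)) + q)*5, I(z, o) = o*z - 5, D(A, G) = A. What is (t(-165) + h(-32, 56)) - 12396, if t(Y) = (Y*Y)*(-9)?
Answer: -256606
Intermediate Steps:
I(z, o) = -5 + o*z
t(Y) = -9*Y² (t(Y) = Y²*(-9) = -9*Y²)
h(n, q) = -25 + 15*q (h(n, q) = ((-5 + q*2) + q)*5 = ((-5 + 2*q) + q)*5 = (-5 + 3*q)*5 = -25 + 15*q)
(t(-165) + h(-32, 56)) - 12396 = (-9*(-165)² + (-25 + 15*56)) - 12396 = (-9*27225 + (-25 + 840)) - 12396 = (-245025 + 815) - 12396 = -244210 - 12396 = -256606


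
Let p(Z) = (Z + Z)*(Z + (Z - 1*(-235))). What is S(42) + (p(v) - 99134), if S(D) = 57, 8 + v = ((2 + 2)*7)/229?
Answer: -5376843813/52441 ≈ -1.0253e+5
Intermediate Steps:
v = -1804/229 (v = -8 + ((2 + 2)*7)/229 = -8 + (4*7)*(1/229) = -8 + 28*(1/229) = -8 + 28/229 = -1804/229 ≈ -7.8777)
p(Z) = 2*Z*(235 + 2*Z) (p(Z) = (2*Z)*(Z + (Z + 235)) = (2*Z)*(Z + (235 + Z)) = (2*Z)*(235 + 2*Z) = 2*Z*(235 + 2*Z))
S(42) + (p(v) - 99134) = 57 + (2*(-1804/229)*(235 + 2*(-1804/229)) - 99134) = 57 + (2*(-1804/229)*(235 - 3608/229) - 99134) = 57 + (2*(-1804/229)*(50207/229) - 99134) = 57 + (-181146856/52441 - 99134) = 57 - 5379832950/52441 = -5376843813/52441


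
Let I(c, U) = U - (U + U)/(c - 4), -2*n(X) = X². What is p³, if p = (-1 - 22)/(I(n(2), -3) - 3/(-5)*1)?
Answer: 1520875/4913 ≈ 309.56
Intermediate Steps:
n(X) = -X²/2
I(c, U) = U - 2*U/(-4 + c)
p = 115/17 (p = (-1 - 22)/(-3*(-6 - ½*2²)/(-4 - ½*2²) - 3/(-5)*1) = -23/(-3*(-6 - ½*4)/(-4 - ½*4) - 3*(-⅕)*1) = -23/(-3*(-6 - 2)/(-4 - 2) + (⅗)*1) = -23/(-3*(-8)/(-6) + ⅗) = -23/(-3*(-⅙)*(-8) + ⅗) = -23/(-4 + ⅗) = -23/(-17/5) = -23*(-5/17) = 115/17 ≈ 6.7647)
p³ = (115/17)³ = 1520875/4913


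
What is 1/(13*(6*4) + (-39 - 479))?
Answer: -1/206 ≈ -0.0048544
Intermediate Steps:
1/(13*(6*4) + (-39 - 479)) = 1/(13*24 - 518) = 1/(312 - 518) = 1/(-206) = -1/206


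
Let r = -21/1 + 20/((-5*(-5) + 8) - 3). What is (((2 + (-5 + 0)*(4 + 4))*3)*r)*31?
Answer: 71858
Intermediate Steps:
r = -61/3 (r = -21*1 + 20/((25 + 8) - 3) = -21 + 20/(33 - 3) = -21 + 20/30 = -21 + 20*(1/30) = -21 + ⅔ = -61/3 ≈ -20.333)
(((2 + (-5 + 0)*(4 + 4))*3)*r)*31 = (((2 + (-5 + 0)*(4 + 4))*3)*(-61/3))*31 = (((2 - 5*8)*3)*(-61/3))*31 = (((2 - 40)*3)*(-61/3))*31 = (-38*3*(-61/3))*31 = -114*(-61/3)*31 = 2318*31 = 71858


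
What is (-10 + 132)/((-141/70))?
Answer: -8540/141 ≈ -60.567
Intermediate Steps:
(-10 + 132)/((-141/70)) = 122/(-141*1/70) = 122/(-141/70) = -70/141*122 = -8540/141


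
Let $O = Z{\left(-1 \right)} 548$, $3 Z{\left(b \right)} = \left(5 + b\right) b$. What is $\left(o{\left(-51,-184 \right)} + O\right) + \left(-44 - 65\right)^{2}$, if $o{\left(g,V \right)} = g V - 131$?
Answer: $\frac{61210}{3} \approx 20403.0$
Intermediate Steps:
$Z{\left(b \right)} = \frac{b \left(5 + b\right)}{3}$ ($Z{\left(b \right)} = \frac{\left(5 + b\right) b}{3} = \frac{b \left(5 + b\right)}{3}$)
$o{\left(g,V \right)} = -131 + V g$ ($o{\left(g,V \right)} = V g - 131 = -131 + V g$)
$O = - \frac{2192}{3}$ ($O = \frac{1}{3} \left(-1\right) \left(5 - 1\right) 548 = \frac{1}{3} \left(-1\right) 4 \cdot 548 = \left(- \frac{4}{3}\right) 548 = - \frac{2192}{3} \approx -730.67$)
$\left(o{\left(-51,-184 \right)} + O\right) + \left(-44 - 65\right)^{2} = \left(\left(-131 - -9384\right) - \frac{2192}{3}\right) + \left(-44 - 65\right)^{2} = \left(\left(-131 + 9384\right) - \frac{2192}{3}\right) + \left(-109\right)^{2} = \left(9253 - \frac{2192}{3}\right) + 11881 = \frac{25567}{3} + 11881 = \frac{61210}{3}$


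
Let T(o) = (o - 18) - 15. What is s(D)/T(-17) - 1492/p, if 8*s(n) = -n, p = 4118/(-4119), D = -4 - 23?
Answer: 1229054007/823600 ≈ 1492.3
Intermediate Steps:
T(o) = -33 + o (T(o) = (-18 + o) - 15 = -33 + o)
D = -27
p = -4118/4119 (p = 4118*(-1/4119) = -4118/4119 ≈ -0.99976)
s(n) = -n/8 (s(n) = (-n)/8 = -n/8)
s(D)/T(-17) - 1492/p = (-1/8*(-27))/(-33 - 17) - 1492/(-4118/4119) = (27/8)/(-50) - 1492*(-4119/4118) = (27/8)*(-1/50) + 3072774/2059 = -27/400 + 3072774/2059 = 1229054007/823600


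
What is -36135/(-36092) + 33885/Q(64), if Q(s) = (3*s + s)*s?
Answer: 453753315/147832832 ≈ 3.0694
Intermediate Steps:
Q(s) = 4*s² (Q(s) = (4*s)*s = 4*s²)
-36135/(-36092) + 33885/Q(64) = -36135/(-36092) + 33885/((4*64²)) = -36135*(-1/36092) + 33885/((4*4096)) = 36135/36092 + 33885/16384 = 453753315/147832832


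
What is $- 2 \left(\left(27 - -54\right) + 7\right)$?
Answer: $-176$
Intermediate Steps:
$- 2 \left(\left(27 - -54\right) + 7\right) = - 2 \left(\left(27 + 54\right) + 7\right) = - 2 \left(81 + 7\right) = \left(-2\right) 88 = -176$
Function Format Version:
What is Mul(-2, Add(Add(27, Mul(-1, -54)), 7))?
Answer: -176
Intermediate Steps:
Mul(-2, Add(Add(27, Mul(-1, -54)), 7)) = Mul(-2, Add(Add(27, 54), 7)) = Mul(-2, Add(81, 7)) = Mul(-2, 88) = -176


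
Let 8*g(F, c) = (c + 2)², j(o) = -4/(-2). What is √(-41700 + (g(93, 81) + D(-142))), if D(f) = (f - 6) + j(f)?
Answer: 3*I*√72862/4 ≈ 202.45*I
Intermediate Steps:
j(o) = 2 (j(o) = -4*(-½) = 2)
D(f) = -4 + f (D(f) = (f - 6) + 2 = (-6 + f) + 2 = -4 + f)
g(F, c) = (2 + c)²/8 (g(F, c) = (c + 2)²/8 = (2 + c)²/8)
√(-41700 + (g(93, 81) + D(-142))) = √(-41700 + ((2 + 81)²/8 + (-4 - 142))) = √(-41700 + ((⅛)*83² - 146)) = √(-41700 + ((⅛)*6889 - 146)) = √(-41700 + (6889/8 - 146)) = √(-41700 + 5721/8) = √(-327879/8) = 3*I*√72862/4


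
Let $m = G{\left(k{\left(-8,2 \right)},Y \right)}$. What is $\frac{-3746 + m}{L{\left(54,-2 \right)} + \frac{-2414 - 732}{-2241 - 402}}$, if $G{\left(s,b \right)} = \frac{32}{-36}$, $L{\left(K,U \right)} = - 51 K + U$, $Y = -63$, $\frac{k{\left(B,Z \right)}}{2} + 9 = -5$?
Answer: $\frac{1142657}{840111} \approx 1.3601$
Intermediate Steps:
$k{\left(B,Z \right)} = -28$ ($k{\left(B,Z \right)} = -18 + 2 \left(-5\right) = -18 - 10 = -28$)
$L{\left(K,U \right)} = U - 51 K$
$G{\left(s,b \right)} = - \frac{8}{9}$ ($G{\left(s,b \right)} = 32 \left(- \frac{1}{36}\right) = - \frac{8}{9}$)
$m = - \frac{8}{9} \approx -0.88889$
$\frac{-3746 + m}{L{\left(54,-2 \right)} + \frac{-2414 - 732}{-2241 - 402}} = \frac{-3746 - \frac{8}{9}}{\left(-2 - 2754\right) + \frac{-2414 - 732}{-2241 - 402}} = - \frac{33722}{9 \left(\left(-2 - 2754\right) - \frac{3146}{-2643}\right)} = - \frac{33722}{9 \left(-2756 - - \frac{3146}{2643}\right)} = - \frac{33722}{9 \left(-2756 + \frac{3146}{2643}\right)} = - \frac{33722}{9 \left(- \frac{7280962}{2643}\right)} = \left(- \frac{33722}{9}\right) \left(- \frac{2643}{7280962}\right) = \frac{1142657}{840111}$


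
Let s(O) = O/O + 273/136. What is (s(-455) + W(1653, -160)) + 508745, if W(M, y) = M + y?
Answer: 69392777/136 ≈ 5.1024e+5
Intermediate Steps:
s(O) = 409/136 (s(O) = 1 + 273*(1/136) = 1 + 273/136 = 409/136)
(s(-455) + W(1653, -160)) + 508745 = (409/136 + (1653 - 160)) + 508745 = (409/136 + 1493) + 508745 = 203457/136 + 508745 = 69392777/136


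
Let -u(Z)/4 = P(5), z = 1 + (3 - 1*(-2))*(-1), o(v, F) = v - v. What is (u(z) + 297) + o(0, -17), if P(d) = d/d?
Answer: 293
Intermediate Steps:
o(v, F) = 0
P(d) = 1
z = -4 (z = 1 + (3 + 2)*(-1) = 1 + 5*(-1) = 1 - 5 = -4)
u(Z) = -4 (u(Z) = -4*1 = -4)
(u(z) + 297) + o(0, -17) = (-4 + 297) + 0 = 293 + 0 = 293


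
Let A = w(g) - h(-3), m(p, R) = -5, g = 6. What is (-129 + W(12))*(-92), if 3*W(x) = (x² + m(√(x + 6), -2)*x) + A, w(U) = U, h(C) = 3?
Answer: 9200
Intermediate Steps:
A = 3 (A = 6 - 1*3 = 6 - 3 = 3)
W(x) = 1 - 5*x/3 + x²/3 (W(x) = ((x² - 5*x) + 3)/3 = (3 + x² - 5*x)/3 = 1 - 5*x/3 + x²/3)
(-129 + W(12))*(-92) = (-129 + (1 - 5/3*12 + (⅓)*12²))*(-92) = (-129 + (1 - 20 + (⅓)*144))*(-92) = (-129 + (1 - 20 + 48))*(-92) = (-129 + 29)*(-92) = -100*(-92) = 9200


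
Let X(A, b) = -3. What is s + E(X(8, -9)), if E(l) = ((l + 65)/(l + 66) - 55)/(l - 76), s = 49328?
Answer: 245508859/4977 ≈ 49329.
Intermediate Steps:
E(l) = (-55 + (65 + l)/(66 + l))/(-76 + l) (E(l) = ((65 + l)/(66 + l) - 55)/(-76 + l) = (-55 + (65 + l)/(66 + l))/(-76 + l))
s + E(X(8, -9)) = 49328 + (3565 + 54*(-3))/(5016 - 1*(-3)² + 10*(-3)) = 49328 + (3565 - 162)/(5016 - 1*9 - 30) = 49328 + 3403/(5016 - 9 - 30) = 49328 + 3403/4977 = 245508859/4977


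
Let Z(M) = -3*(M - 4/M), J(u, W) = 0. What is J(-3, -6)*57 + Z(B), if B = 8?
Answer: -45/2 ≈ -22.500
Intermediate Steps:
Z(M) = -3*M + 12/M
J(-3, -6)*57 + Z(B) = 0*57 + (-3*8 + 12/8) = 0 + (-24 + 12*(⅛)) = 0 + (-24 + 3/2) = 0 - 45/2 = -45/2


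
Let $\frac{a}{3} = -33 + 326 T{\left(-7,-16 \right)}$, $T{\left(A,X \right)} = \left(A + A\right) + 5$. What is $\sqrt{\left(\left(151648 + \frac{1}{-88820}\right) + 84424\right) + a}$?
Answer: $\frac{\sqrt{448037573102895}}{44410} \approx 476.62$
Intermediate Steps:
$T{\left(A,X \right)} = 5 + 2 A$ ($T{\left(A,X \right)} = 2 A + 5 = 5 + 2 A$)
$a = -8901$ ($a = 3 \left(-33 + 326 \left(5 + 2 \left(-7\right)\right)\right) = 3 \left(-33 + 326 \left(5 - 14\right)\right) = 3 \left(-33 + 326 \left(-9\right)\right) = 3 \left(-33 - 2934\right) = 3 \left(-2967\right) = -8901$)
$\sqrt{\left(\left(151648 + \frac{1}{-88820}\right) + 84424\right) + a} = \sqrt{\left(\left(151648 + \frac{1}{-88820}\right) + 84424\right) - 8901} = \sqrt{\left(\left(151648 - \frac{1}{88820}\right) + 84424\right) - 8901} = \sqrt{\left(\frac{13469375359}{88820} + 84424\right) - 8901} = \sqrt{\frac{20967915039}{88820} - 8901} = \sqrt{\frac{20177328219}{88820}} = \frac{\sqrt{448037573102895}}{44410}$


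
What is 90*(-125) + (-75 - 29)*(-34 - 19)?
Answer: -5738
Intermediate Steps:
90*(-125) + (-75 - 29)*(-34 - 19) = -11250 - 104*(-53) = -11250 + 5512 = -5738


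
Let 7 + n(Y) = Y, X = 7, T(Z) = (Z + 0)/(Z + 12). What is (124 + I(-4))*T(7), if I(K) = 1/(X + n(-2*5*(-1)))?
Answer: 8687/190 ≈ 45.721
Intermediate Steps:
T(Z) = Z/(12 + Z)
n(Y) = -7 + Y
I(K) = ⅒ (I(K) = 1/(7 + (-7 - 2*5*(-1))) = 1/(7 + (-7 - 10*(-1))) = 1/(7 + (-7 + 10)) = 1/(7 + 3) = 1/10 = ⅒)
(124 + I(-4))*T(7) = (124 + ⅒)*(7/(12 + 7)) = 1241*(7/19)/10 = 1241*(7*(1/19))/10 = (1241/10)*(7/19) = 8687/190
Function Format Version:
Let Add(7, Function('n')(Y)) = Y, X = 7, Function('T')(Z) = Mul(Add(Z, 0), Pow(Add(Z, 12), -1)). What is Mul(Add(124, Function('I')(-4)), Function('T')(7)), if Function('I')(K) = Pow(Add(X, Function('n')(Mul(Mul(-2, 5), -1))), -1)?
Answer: Rational(8687, 190) ≈ 45.721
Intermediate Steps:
Function('T')(Z) = Mul(Z, Pow(Add(12, Z), -1))
Function('n')(Y) = Add(-7, Y)
Function('I')(K) = Rational(1, 10) (Function('I')(K) = Pow(Add(7, Add(-7, Mul(Mul(-2, 5), -1))), -1) = Pow(Add(7, Add(-7, Mul(-10, -1))), -1) = Pow(Add(7, Add(-7, 10)), -1) = Pow(Add(7, 3), -1) = Pow(10, -1) = Rational(1, 10))
Mul(Add(124, Function('I')(-4)), Function('T')(7)) = Mul(Add(124, Rational(1, 10)), Mul(7, Pow(Add(12, 7), -1))) = Mul(Rational(1241, 10), Mul(7, Pow(19, -1))) = Mul(Rational(1241, 10), Mul(7, Rational(1, 19))) = Mul(Rational(1241, 10), Rational(7, 19)) = Rational(8687, 190)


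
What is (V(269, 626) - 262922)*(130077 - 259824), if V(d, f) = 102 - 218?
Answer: 34128391386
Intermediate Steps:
V(d, f) = -116
(V(269, 626) - 262922)*(130077 - 259824) = (-116 - 262922)*(130077 - 259824) = -263038*(-129747) = 34128391386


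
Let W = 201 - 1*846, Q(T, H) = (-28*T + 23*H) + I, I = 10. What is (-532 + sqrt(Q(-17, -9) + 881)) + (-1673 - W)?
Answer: -1560 + 2*sqrt(290) ≈ -1525.9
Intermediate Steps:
Q(T, H) = 10 - 28*T + 23*H (Q(T, H) = (-28*T + 23*H) + 10 = 10 - 28*T + 23*H)
W = -645 (W = 201 - 846 = -645)
(-532 + sqrt(Q(-17, -9) + 881)) + (-1673 - W) = (-532 + sqrt((10 - 28*(-17) + 23*(-9)) + 881)) + (-1673 - 1*(-645)) = (-532 + sqrt((10 + 476 - 207) + 881)) + (-1673 + 645) = (-532 + sqrt(279 + 881)) - 1028 = (-532 + sqrt(1160)) - 1028 = (-532 + 2*sqrt(290)) - 1028 = -1560 + 2*sqrt(290)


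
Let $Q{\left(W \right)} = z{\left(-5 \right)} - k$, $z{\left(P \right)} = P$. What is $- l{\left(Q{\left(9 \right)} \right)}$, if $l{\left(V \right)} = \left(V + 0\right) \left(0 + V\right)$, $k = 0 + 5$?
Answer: $-100$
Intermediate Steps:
$k = 5$
$Q{\left(W \right)} = -10$ ($Q{\left(W \right)} = -5 - 5 = -10$)
$l{\left(V \right)} = V^{2}$ ($l{\left(V \right)} = V V = V^{2}$)
$- l{\left(Q{\left(9 \right)} \right)} = - \left(-10\right)^{2} = \left(-1\right) 100 = -100$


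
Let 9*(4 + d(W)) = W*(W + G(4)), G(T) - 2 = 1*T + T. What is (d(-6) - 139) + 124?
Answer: -65/3 ≈ -21.667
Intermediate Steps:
G(T) = 2 + 2*T (G(T) = 2 + (1*T + T) = 2 + (T + T) = 2 + 2*T)
d(W) = -4 + W*(10 + W)/9 (d(W) = -4 + (W*(W + (2 + 2*4)))/9 = -4 + (W*(W + (2 + 8)))/9 = -4 + (W*(W + 10))/9 = -4 + (W*(10 + W))/9 = -4 + W*(10 + W)/9)
(d(-6) - 139) + 124 = ((-4 + (1/9)*(-6)**2 + (10/9)*(-6)) - 139) + 124 = ((-4 + (1/9)*36 - 20/3) - 139) + 124 = ((-4 + 4 - 20/3) - 139) + 124 = (-20/3 - 139) + 124 = -437/3 + 124 = -65/3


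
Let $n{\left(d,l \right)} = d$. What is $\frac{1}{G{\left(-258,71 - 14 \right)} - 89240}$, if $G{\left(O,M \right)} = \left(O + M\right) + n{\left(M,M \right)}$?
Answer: $- \frac{1}{89384} \approx -1.1188 \cdot 10^{-5}$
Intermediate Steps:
$G{\left(O,M \right)} = O + 2 M$ ($G{\left(O,M \right)} = \left(O + M\right) + M = \left(M + O\right) + M = O + 2 M$)
$\frac{1}{G{\left(-258,71 - 14 \right)} - 89240} = \frac{1}{\left(-258 + 2 \left(71 - 14\right)\right) - 89240} = \frac{1}{\left(-258 + 2 \cdot 57\right) - 89240} = \frac{1}{\left(-258 + 114\right) - 89240} = \frac{1}{-144 - 89240} = \frac{1}{-89384} = - \frac{1}{89384}$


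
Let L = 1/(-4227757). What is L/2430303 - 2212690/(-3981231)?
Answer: 7578264491705242253/13635358554782385567 ≈ 0.55578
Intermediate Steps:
L = -1/4227757 ≈ -2.3653e-7
L/2430303 - 2212690/(-3981231) = -1/4227757/2430303 - 2212690/(-3981231) = -1/4227757*1/2430303 - 2212690*(-1/3981231) = -1/10274730520371 + 2212690/3981231 = 7578264491705242253/13635358554782385567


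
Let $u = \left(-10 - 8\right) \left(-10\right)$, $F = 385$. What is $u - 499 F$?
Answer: $-191935$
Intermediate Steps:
$u = 180$ ($u = \left(-18\right) \left(-10\right) = 180$)
$u - 499 F = 180 - 192115 = -191935$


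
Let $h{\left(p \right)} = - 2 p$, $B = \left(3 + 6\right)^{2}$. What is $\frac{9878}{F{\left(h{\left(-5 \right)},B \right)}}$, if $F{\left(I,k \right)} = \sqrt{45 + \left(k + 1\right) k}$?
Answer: $\frac{9878 \sqrt{743}}{2229} \approx 120.8$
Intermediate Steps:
$B = 81$ ($B = 9^{2} = 81$)
$F{\left(I,k \right)} = \sqrt{45 + k \left(1 + k\right)}$ ($F{\left(I,k \right)} = \sqrt{45 + \left(1 + k\right) k} = \sqrt{45 + k \left(1 + k\right)}$)
$\frac{9878}{F{\left(h{\left(-5 \right)},B \right)}} = \frac{9878}{\sqrt{45 + 81 + 81^{2}}} = \frac{9878}{\sqrt{45 + 81 + 6561}} = \frac{9878}{\sqrt{6687}} = \frac{9878}{3 \sqrt{743}} = 9878 \frac{\sqrt{743}}{2229} = \frac{9878 \sqrt{743}}{2229}$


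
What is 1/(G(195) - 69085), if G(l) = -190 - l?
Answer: -1/69470 ≈ -1.4395e-5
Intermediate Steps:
1/(G(195) - 69085) = 1/((-190 - 1*195) - 69085) = 1/((-190 - 195) - 69085) = 1/(-385 - 69085) = 1/(-69470) = -1/69470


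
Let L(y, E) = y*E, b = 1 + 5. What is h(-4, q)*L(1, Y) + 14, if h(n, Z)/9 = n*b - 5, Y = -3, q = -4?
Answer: 797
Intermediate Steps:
b = 6
h(n, Z) = -45 + 54*n (h(n, Z) = 9*(n*6 - 5) = 9*(6*n - 5) = 9*(-5 + 6*n) = -45 + 54*n)
L(y, E) = E*y
h(-4, q)*L(1, Y) + 14 = (-45 + 54*(-4))*(-3*1) + 14 = (-45 - 216)*(-3) + 14 = -261*(-3) + 14 = 783 + 14 = 797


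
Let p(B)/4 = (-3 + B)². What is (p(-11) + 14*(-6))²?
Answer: 490000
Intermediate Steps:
p(B) = 4*(-3 + B)²
(p(-11) + 14*(-6))² = (4*(-3 - 11)² + 14*(-6))² = (4*(-14)² - 84)² = (4*196 - 84)² = (784 - 84)² = 700² = 490000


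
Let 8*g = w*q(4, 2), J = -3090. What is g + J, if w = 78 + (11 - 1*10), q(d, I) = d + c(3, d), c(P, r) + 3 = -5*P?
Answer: -12913/4 ≈ -3228.3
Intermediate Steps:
c(P, r) = -3 - 5*P
q(d, I) = -18 + d (q(d, I) = d + (-3 - 5*3) = d + (-3 - 15) = d - 18 = -18 + d)
w = 79 (w = 78 + (11 - 10) = 78 + 1 = 79)
g = -553/4 (g = (79*(-18 + 4))/8 = (79*(-14))/8 = (1/8)*(-1106) = -553/4 ≈ -138.25)
g + J = -553/4 - 3090 = -12913/4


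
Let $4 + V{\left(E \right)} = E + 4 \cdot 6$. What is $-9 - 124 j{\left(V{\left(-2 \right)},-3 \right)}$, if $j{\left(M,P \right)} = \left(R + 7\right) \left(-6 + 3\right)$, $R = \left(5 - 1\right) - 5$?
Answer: $2223$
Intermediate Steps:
$R = -1$ ($R = 4 - 5 = -1$)
$V{\left(E \right)} = 20 + E$ ($V{\left(E \right)} = -4 + \left(E + 4 \cdot 6\right) = -4 + \left(E + 24\right) = -4 + \left(24 + E\right) = 20 + E$)
$j{\left(M,P \right)} = -18$ ($j{\left(M,P \right)} = \left(-1 + 7\right) \left(-6 + 3\right) = 6 \left(-3\right) = -18$)
$-9 - 124 j{\left(V{\left(-2 \right)},-3 \right)} = -9 - -2232 = -9 + 2232 = 2223$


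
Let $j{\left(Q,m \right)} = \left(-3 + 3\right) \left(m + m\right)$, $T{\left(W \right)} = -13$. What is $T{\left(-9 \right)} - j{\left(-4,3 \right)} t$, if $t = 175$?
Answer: $-13$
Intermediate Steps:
$j{\left(Q,m \right)} = 0$ ($j{\left(Q,m \right)} = 0 \cdot 2 m = 0$)
$T{\left(-9 \right)} - j{\left(-4,3 \right)} t = -13 - 0 \cdot 175 = -13 - 0 = -13 + 0 = -13$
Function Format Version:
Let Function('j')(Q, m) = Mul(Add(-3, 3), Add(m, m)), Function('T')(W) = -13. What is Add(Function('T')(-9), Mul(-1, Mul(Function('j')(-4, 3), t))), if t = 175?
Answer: -13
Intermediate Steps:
Function('j')(Q, m) = 0 (Function('j')(Q, m) = Mul(0, Mul(2, m)) = 0)
Add(Function('T')(-9), Mul(-1, Mul(Function('j')(-4, 3), t))) = Add(-13, Mul(-1, Mul(0, 175))) = Add(-13, Mul(-1, 0)) = Add(-13, 0) = -13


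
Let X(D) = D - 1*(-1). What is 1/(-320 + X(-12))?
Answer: -1/331 ≈ -0.0030211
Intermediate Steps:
X(D) = 1 + D (X(D) = D + 1 = 1 + D)
1/(-320 + X(-12)) = 1/(-320 + (1 - 12)) = 1/(-320 - 11) = 1/(-331) = -1/331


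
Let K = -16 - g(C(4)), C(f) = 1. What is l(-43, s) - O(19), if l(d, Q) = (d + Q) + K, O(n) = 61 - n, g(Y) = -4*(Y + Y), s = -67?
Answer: -160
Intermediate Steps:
g(Y) = -8*Y
K = -8 (K = -16 - (-8) = -16 - 1*(-8) = -16 + 8 = -8)
l(d, Q) = -8 + Q + d (l(d, Q) = (d + Q) - 8 = (Q + d) - 8 = -8 + Q + d)
l(-43, s) - O(19) = (-8 - 67 - 43) - (61 - 1*19) = -118 - (61 - 19) = -118 - 1*42 = -118 - 42 = -160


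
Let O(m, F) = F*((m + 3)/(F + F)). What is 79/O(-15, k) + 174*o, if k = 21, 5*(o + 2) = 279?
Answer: 280441/30 ≈ 9348.0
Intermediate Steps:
o = 269/5 (o = -2 + (⅕)*279 = -2 + 279/5 = 269/5 ≈ 53.800)
O(m, F) = 3/2 + m/2 (O(m, F) = F*((3 + m)/((2*F))) = F*((3 + m)*(1/(2*F))) = F*((3 + m)/(2*F)) = 3/2 + m/2)
79/O(-15, k) + 174*o = 79/(3/2 + (½)*(-15)) + 174*(269/5) = 79/(3/2 - 15/2) + 46806/5 = 79/(-6) + 46806/5 = 79*(-⅙) + 46806/5 = -79/6 + 46806/5 = 280441/30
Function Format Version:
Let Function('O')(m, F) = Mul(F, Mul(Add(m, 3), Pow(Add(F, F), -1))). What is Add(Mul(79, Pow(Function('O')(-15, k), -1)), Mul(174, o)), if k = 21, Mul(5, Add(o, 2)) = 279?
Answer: Rational(280441, 30) ≈ 9348.0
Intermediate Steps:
o = Rational(269, 5) (o = Add(-2, Mul(Rational(1, 5), 279)) = Add(-2, Rational(279, 5)) = Rational(269, 5) ≈ 53.800)
Function('O')(m, F) = Add(Rational(3, 2), Mul(Rational(1, 2), m)) (Function('O')(m, F) = Mul(F, Mul(Add(3, m), Pow(Mul(2, F), -1))) = Mul(F, Mul(Add(3, m), Mul(Rational(1, 2), Pow(F, -1)))) = Mul(F, Mul(Rational(1, 2), Pow(F, -1), Add(3, m))) = Add(Rational(3, 2), Mul(Rational(1, 2), m)))
Add(Mul(79, Pow(Function('O')(-15, k), -1)), Mul(174, o)) = Add(Mul(79, Pow(Add(Rational(3, 2), Mul(Rational(1, 2), -15)), -1)), Mul(174, Rational(269, 5))) = Add(Mul(79, Pow(Add(Rational(3, 2), Rational(-15, 2)), -1)), Rational(46806, 5)) = Add(Mul(79, Pow(-6, -1)), Rational(46806, 5)) = Add(Mul(79, Rational(-1, 6)), Rational(46806, 5)) = Add(Rational(-79, 6), Rational(46806, 5)) = Rational(280441, 30)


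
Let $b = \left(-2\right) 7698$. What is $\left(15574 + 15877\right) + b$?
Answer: $16055$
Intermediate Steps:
$b = -15396$
$\left(15574 + 15877\right) + b = \left(15574 + 15877\right) - 15396 = 31451 - 15396 = 16055$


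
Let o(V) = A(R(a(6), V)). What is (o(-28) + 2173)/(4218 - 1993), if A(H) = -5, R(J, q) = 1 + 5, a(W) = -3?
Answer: 2168/2225 ≈ 0.97438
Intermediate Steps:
R(J, q) = 6
o(V) = -5
(o(-28) + 2173)/(4218 - 1993) = (-5 + 2173)/(4218 - 1993) = 2168/2225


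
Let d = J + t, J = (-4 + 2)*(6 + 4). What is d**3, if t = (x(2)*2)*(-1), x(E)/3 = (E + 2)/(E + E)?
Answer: -17576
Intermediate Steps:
x(E) = 3*(2 + E)/(2*E) (x(E) = 3*((E + 2)/(E + E)) = 3*((2 + E)/((2*E))) = 3*((2 + E)*(1/(2*E))) = 3*((2 + E)/(2*E)) = 3*(2 + E)/(2*E))
t = -6 (t = ((3/2 + 3/2)*2)*(-1) = (3*2)*(-1) = 6*(-1) = -6)
J = -20 (J = -2*10 = -20)
d = -26 (d = -20 - 6 = -26)
d**3 = (-26)**3 = -17576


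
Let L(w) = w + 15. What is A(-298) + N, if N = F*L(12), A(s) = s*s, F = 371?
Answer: 98821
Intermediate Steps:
A(s) = s**2
L(w) = 15 + w
N = 10017 (N = 371*(15 + 12) = 371*27 = 10017)
A(-298) + N = (-298)**2 + 10017 = 88804 + 10017 = 98821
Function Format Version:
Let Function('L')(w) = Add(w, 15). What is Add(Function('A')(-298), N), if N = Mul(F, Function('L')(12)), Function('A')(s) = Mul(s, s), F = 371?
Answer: 98821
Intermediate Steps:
Function('A')(s) = Pow(s, 2)
Function('L')(w) = Add(15, w)
N = 10017 (N = Mul(371, Add(15, 12)) = Mul(371, 27) = 10017)
Add(Function('A')(-298), N) = Add(Pow(-298, 2), 10017) = Add(88804, 10017) = 98821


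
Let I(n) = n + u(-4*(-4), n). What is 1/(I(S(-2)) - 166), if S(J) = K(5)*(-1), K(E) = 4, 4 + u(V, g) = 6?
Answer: -1/168 ≈ -0.0059524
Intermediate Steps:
u(V, g) = 2 (u(V, g) = -4 + 6 = 2)
S(J) = -4 (S(J) = 4*(-1) = -4)
I(n) = 2 + n (I(n) = n + 2 = 2 + n)
1/(I(S(-2)) - 166) = 1/((2 - 4) - 166) = 1/(-2 - 166) = 1/(-168) = -1/168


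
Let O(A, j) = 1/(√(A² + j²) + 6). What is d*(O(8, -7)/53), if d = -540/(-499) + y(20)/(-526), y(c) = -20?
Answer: -882060/535578197 + 147010*√113/535578197 ≈ 0.0012709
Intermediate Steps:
O(A, j) = 1/(6 + √(A² + j²))
d = 147010/131237 (d = -540/(-499) - 20/(-526) = -540*(-1/499) - 20*(-1/526) = 540/499 + 10/263 = 147010/131237 ≈ 1.1202)
d*(O(8, -7)/53) = 147010*(1/((6 + √(8² + (-7)²))*53))/131237 = 147010*((1/53)/(6 + √(64 + 49)))/131237 = 147010*((1/53)/(6 + √113))/131237 = 147010*(1/(53*(6 + √113)))/131237 = 147010/(6955561*(6 + √113))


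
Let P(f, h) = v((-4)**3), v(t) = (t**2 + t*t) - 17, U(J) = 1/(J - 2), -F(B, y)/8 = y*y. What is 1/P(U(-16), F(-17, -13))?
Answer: 1/8175 ≈ 0.00012232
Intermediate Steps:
F(B, y) = -8*y**2 (F(B, y) = -8*y*y = -8*y**2)
U(J) = 1/(-2 + J)
v(t) = -17 + 2*t**2 (v(t) = (t**2 + t**2) - 17 = 2*t**2 - 17 = -17 + 2*t**2)
P(f, h) = 8175 (P(f, h) = -17 + 2*((-4)**3)**2 = -17 + 2*(-64)**2 = -17 + 2*4096 = -17 + 8192 = 8175)
1/P(U(-16), F(-17, -13)) = 1/8175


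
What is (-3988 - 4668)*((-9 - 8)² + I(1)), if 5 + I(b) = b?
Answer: -2466960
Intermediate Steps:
I(b) = -5 + b
(-3988 - 4668)*((-9 - 8)² + I(1)) = (-3988 - 4668)*((-9 - 8)² + (-5 + 1)) = -8656*((-17)² - 4) = -8656*(289 - 4) = -8656*285 = -2466960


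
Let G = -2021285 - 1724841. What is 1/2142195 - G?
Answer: 8024932386571/2142195 ≈ 3.7461e+6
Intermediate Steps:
G = -3746126
1/2142195 - G = 1/2142195 - 1*(-3746126) = 1/2142195 + 3746126 = 8024932386571/2142195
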